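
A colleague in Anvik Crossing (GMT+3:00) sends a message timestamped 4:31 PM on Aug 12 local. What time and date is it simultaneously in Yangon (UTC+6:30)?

In UTC: 4:31 PM − 3:00 = 1:31 PM on Aug 12.
Yangon is UTC+6:30: 1:31 PM + 6:30 = 8:01 PM on Aug 12.

8:01 PM on Aug 12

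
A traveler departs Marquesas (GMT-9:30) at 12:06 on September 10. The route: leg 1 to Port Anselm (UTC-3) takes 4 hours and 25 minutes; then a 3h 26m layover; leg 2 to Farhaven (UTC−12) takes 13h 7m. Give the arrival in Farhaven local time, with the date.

06:34 on September 11

Convert departure to UTC: 12:06 + 9:30 = 21:36 UTC on Sep 10.
Add 4 hours and 25 minutes leg 1 → 02:01 UTC (Sep 11).
Add 3 hours and 26 minutes layover in Port Anselm → 05:27 UTC.
Add 13 hours and 7 minutes leg 2 → 18:34 UTC.
Farhaven is UTC−12:00, so local arrival = 18:34 − 12:00 = 06:34 on Sep 11.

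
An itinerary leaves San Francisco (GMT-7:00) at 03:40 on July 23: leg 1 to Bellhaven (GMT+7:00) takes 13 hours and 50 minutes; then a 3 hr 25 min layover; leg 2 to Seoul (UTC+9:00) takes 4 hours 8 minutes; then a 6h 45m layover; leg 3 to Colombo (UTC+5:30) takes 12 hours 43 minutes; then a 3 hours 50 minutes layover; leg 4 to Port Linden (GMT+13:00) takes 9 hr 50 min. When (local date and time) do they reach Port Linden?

06:11 on July 26

Convert departure to UTC: 03:40 + 7:00 = 10:40 UTC on Jul 23.
Add 13 hours 50 minutes leg 1 → 00:30 UTC (Jul 24).
Add 3 hours and 25 minutes layover in Bellhaven → 03:55 UTC.
Add 4 hours and 8 minutes leg 2 → 08:03 UTC.
Add 6 hours 45 minutes layover in Seoul → 14:48 UTC.
Add 12 hours and 43 minutes leg 3 → 03:31 UTC (Jul 25).
Add 3 hours 50 minutes layover in Colombo → 07:21 UTC.
Add 9 hours and 50 minutes leg 4 → 17:11 UTC.
Port Linden is UTC+13:00, so local arrival = 17:11 + 13:00 = 06:11 on Jul 26.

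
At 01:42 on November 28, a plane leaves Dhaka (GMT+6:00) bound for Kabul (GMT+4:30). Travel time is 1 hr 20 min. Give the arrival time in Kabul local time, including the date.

01:32 on Nov 28

Kabul is 1:30 behind Dhaka.
After 1 hour 20 minutes it is 03:02 in Dhaka.
Shift by the zone difference: 03:02 − 1:30 = 01:32 on Nov 28 in Kabul.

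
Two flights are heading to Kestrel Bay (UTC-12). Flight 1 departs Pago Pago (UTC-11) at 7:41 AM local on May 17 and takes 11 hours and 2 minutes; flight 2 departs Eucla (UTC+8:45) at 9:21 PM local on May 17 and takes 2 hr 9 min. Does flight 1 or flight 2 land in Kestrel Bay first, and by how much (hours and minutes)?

the second, by 14 hours 58 minutes

Flight 1 in UTC: 7:41 AM + 11:00 = 6:41 PM on May 17.
+11 hours 2 minutes → arrive 5:43 AM UTC on May 18.
Flight 2 in UTC: 9:21 PM − 8:45 = 12:36 PM on May 17.
+2 hours and 9 minutes → arrive 2:45 PM UTC on May 17.
Flight 2 lands earlier by 14 hours 58 minutes.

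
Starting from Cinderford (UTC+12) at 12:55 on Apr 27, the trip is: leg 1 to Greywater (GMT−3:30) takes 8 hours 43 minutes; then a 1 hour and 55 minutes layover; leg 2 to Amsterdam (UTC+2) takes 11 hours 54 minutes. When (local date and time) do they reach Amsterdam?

Convert departure to UTC: 12:55 − 12:00 = 00:55 UTC on Apr 27.
Add 8 hours and 43 minutes leg 1 → 09:38 UTC.
Add 1 hour and 55 minutes layover in Greywater → 11:33 UTC.
Add 11 hours and 54 minutes leg 2 → 23:27 UTC.
Amsterdam is UTC+2:00, so local arrival = 23:27 + 2:00 = 01:27 on Apr 28.

01:27 on Apr 28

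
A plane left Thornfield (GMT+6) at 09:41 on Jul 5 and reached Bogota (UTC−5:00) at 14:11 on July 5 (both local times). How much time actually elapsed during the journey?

15 hours 30 minutes

Departure in UTC: 09:41 − 6:00 = 03:41 on Jul 5.
Arrival in UTC: 14:11 + 5:00 = 19:11 on Jul 5.
Elapsed = 19:11 − 03:41 = 15 hours 30 minutes.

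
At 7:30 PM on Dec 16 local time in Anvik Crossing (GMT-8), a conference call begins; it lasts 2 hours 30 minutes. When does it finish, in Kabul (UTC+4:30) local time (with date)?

Kabul is 12:30 ahead of Anvik Crossing.
After 2 hours 30 minutes it is 10:00 PM in Anvik Crossing.
Shift by the zone difference: 10:00 PM + 12:30 = 10:30 AM on Dec 17 in Kabul.

10:30 AM on December 17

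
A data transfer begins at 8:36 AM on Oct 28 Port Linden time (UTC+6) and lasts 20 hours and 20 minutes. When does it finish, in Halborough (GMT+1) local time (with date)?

11:56 PM on Oct 28

Convert start to UTC: 8:36 AM − 6:00 = 2:36 AM UTC on Oct 28.
Add 20 hours and 20 minutes duration → 10:56 PM UTC.
Halborough is UTC+1:00, so local end time = 10:56 PM + 1:00 = 11:56 PM on Oct 28.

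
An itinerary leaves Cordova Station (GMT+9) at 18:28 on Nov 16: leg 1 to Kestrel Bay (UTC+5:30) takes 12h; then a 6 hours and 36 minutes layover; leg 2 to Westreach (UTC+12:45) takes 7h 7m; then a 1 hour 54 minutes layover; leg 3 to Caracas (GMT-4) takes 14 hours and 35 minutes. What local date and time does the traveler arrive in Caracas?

Convert departure to UTC: 18:28 − 9:00 = 09:28 UTC on Nov 16.
Add 12 hours leg 1 → 21:28 UTC.
Add 6 hours and 36 minutes layover in Kestrel Bay → 04:04 UTC (Nov 17).
Add 7 hours 7 minutes leg 2 → 11:11 UTC.
Add 1 hour and 54 minutes layover in Westreach → 13:05 UTC.
Add 14 hours 35 minutes leg 3 → 03:40 UTC (Nov 18).
Caracas is UTC−4:00, so local arrival = 03:40 − 4:00 = 23:40 on Nov 17.

23:40 on November 17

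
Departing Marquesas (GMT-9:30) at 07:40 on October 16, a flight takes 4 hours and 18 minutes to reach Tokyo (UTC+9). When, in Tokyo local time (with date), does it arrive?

06:28 on Oct 17

Convert departure to UTC: 07:40 + 9:30 = 17:10 UTC on Oct 16.
Add 4 hours 18 minutes travel time → 21:28 UTC.
Tokyo is UTC+9:00, so local arrival = 21:28 + 9:00 = 06:28 on Oct 17.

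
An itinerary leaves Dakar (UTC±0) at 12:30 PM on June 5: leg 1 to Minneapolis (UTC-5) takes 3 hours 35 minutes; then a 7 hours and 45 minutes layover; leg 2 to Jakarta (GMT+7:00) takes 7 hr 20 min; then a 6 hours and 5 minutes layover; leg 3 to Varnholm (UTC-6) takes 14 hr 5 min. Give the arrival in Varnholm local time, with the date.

Dakar is at UTC+0, so departure is already 12:30 PM UTC on Jun 5.
Add 3 hours 35 minutes leg 1 → 4:05 PM UTC.
Add 7 hours and 45 minutes layover in Minneapolis → 11:50 PM UTC.
Add 7 hours and 20 minutes leg 2 → 7:10 AM UTC (Jun 6).
Add 6 hours and 5 minutes layover in Jakarta → 1:15 PM UTC.
Add 14 hours and 5 minutes leg 3 → 3:20 AM UTC (Jun 7).
Varnholm is UTC−6:00, so local arrival = 3:20 AM − 6:00 = 9:20 PM on Jun 6.

9:20 PM on June 6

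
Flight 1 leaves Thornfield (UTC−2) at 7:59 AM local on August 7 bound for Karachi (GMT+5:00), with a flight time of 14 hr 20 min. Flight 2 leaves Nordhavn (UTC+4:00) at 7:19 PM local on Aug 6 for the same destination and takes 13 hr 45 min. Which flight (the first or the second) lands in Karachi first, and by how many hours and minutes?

Flight 1 in UTC: 7:59 AM + 2:00 = 9:59 AM on Aug 7.
+14 hours 20 minutes → arrive 12:19 AM UTC on Aug 8.
Flight 2 in UTC: 7:19 PM − 4:00 = 3:19 PM on Aug 6.
+13 hours and 45 minutes → arrive 5:04 AM UTC on Aug 7.
Flight 2 lands earlier by 19 hours 15 minutes.

the second, by 19 hours 15 minutes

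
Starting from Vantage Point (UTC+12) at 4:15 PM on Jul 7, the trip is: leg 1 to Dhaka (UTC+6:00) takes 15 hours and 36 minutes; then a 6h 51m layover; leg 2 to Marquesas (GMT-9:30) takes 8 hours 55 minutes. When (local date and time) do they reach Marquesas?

2:07 AM on Jul 8

Convert departure to UTC: 4:15 PM − 12:00 = 4:15 AM UTC on Jul 7.
Add 15 hours 36 minutes leg 1 → 7:51 PM UTC.
Add 6 hours and 51 minutes layover in Dhaka → 2:42 AM UTC (Jul 8).
Add 8 hours 55 minutes leg 2 → 11:37 AM UTC.
Marquesas is UTC−9:30, so local arrival = 11:37 AM − 9:30 = 2:07 AM on Jul 8.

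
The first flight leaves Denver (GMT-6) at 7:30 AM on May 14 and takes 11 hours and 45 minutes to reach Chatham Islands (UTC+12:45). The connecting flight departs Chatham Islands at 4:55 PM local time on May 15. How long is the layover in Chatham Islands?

Convert departure to UTC: 7:30 AM + 6:00 = 1:30 PM UTC on May 14.
Add 11 hours and 45 minutes flight time → 1:15 AM UTC (May 15).
Chatham Islands is UTC+12:45, so local arrival = 1:15 AM + 12:45 = 2:00 PM on May 15.
Layover = 4:55 PM − 2:00 PM = 2 hours 55 minutes.

2 hours 55 minutes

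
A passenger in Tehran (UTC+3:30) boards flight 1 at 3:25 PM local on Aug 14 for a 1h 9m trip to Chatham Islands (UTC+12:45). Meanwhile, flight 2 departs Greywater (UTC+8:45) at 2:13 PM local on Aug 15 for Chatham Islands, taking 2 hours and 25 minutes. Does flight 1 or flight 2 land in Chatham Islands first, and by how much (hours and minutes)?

the first, by 18 hours 49 minutes

Flight 1 in UTC: 3:25 PM − 3:30 = 11:55 AM on Aug 14.
+1 hour and 9 minutes → arrive 1:04 PM UTC on Aug 14.
Flight 2 in UTC: 2:13 PM − 8:45 = 5:28 AM on Aug 15.
+2 hours 25 minutes → arrive 7:53 AM UTC on Aug 15.
Flight 1 lands earlier by 18 hours 49 minutes.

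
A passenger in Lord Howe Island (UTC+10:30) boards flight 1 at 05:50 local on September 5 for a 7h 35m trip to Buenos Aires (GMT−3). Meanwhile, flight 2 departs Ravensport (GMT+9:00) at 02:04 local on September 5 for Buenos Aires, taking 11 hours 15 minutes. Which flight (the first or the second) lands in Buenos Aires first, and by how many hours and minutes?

the first, by 1 hour 24 minutes

Flight 1 in UTC: 05:50 − 10:30 = 19:20 on Sep 4.
+7 hours and 35 minutes → arrive 02:55 UTC on Sep 5.
Flight 2 in UTC: 02:04 − 9:00 = 17:04 on Sep 4.
+11 hours 15 minutes → arrive 04:19 UTC on Sep 5.
Flight 1 lands earlier by 1 hour 24 minutes.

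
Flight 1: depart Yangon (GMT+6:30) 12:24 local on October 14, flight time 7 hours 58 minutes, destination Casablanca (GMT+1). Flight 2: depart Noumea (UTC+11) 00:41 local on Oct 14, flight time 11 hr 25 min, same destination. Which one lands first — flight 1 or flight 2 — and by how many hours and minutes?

the second, by 12 hours 46 minutes

Flight 1 in UTC: 12:24 − 6:30 = 05:54 on Oct 14.
+7 hours 58 minutes → arrive 13:52 UTC on Oct 14.
Flight 2 in UTC: 00:41 − 11:00 = 13:41 on Oct 13.
+11 hours 25 minutes → arrive 01:06 UTC on Oct 14.
Flight 2 lands earlier by 12 hours 46 minutes.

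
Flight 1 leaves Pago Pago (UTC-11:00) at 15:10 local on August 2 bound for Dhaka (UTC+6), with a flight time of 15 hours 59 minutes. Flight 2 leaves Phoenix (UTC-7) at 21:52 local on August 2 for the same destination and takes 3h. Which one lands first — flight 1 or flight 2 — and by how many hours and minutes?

Flight 1 in UTC: 15:10 + 11:00 = 02:10 on Aug 3.
+15 hours and 59 minutes → arrive 18:09 UTC on Aug 3.
Flight 2 in UTC: 21:52 + 7:00 = 04:52 on Aug 3.
+3 hours → arrive 07:52 UTC on Aug 3.
Flight 2 lands earlier by 10 hours 17 minutes.

the second, by 10 hours 17 minutes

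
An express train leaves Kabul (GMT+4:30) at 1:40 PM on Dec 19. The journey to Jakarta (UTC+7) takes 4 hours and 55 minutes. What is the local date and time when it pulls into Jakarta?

9:05 PM on December 19

Jakarta is 2:30 ahead of Kabul.
After 4 hours 55 minutes it is 6:35 PM in Kabul.
Shift by the zone difference: 6:35 PM + 2:30 = 9:05 PM on Dec 19 in Jakarta.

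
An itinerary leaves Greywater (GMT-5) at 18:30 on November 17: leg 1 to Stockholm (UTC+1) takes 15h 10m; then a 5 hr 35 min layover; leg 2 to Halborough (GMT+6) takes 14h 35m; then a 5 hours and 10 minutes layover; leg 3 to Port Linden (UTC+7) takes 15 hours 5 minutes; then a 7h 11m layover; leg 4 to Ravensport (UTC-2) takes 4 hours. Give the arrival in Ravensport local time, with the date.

Convert departure to UTC: 18:30 + 5:00 = 23:30 UTC on Nov 17.
Add 15 hours 10 minutes leg 1 → 14:40 UTC (Nov 18).
Add 5 hours 35 minutes layover in Stockholm → 20:15 UTC.
Add 14 hours 35 minutes leg 2 → 10:50 UTC (Nov 19).
Add 5 hours and 10 minutes layover in Halborough → 16:00 UTC.
Add 15 hours 5 minutes leg 3 → 07:05 UTC (Nov 20).
Add 7 hours and 11 minutes layover in Port Linden → 14:16 UTC.
Add 4 hours leg 4 → 18:16 UTC.
Ravensport is UTC−2:00, so local arrival = 18:16 − 2:00 = 16:16 on Nov 20.

16:16 on November 20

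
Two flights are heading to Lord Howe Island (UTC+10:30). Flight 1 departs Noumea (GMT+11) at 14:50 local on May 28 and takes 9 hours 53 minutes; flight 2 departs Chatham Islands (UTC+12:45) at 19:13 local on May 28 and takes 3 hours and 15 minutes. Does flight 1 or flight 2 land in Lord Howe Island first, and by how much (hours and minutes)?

the second, by 4 hours

Flight 1 in UTC: 14:50 − 11:00 = 03:50 on May 28.
+9 hours and 53 minutes → arrive 13:43 UTC on May 28.
Flight 2 in UTC: 19:13 − 12:45 = 06:28 on May 28.
+3 hours 15 minutes → arrive 09:43 UTC on May 28.
Flight 2 lands earlier by 4 hours.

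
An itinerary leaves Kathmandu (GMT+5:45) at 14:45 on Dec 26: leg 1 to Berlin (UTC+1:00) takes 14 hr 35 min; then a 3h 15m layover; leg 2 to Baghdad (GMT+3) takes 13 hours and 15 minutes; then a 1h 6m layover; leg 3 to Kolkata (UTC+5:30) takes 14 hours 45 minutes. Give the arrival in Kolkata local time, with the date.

Convert departure to UTC: 14:45 − 5:45 = 09:00 UTC on Dec 26.
Add 14 hours 35 minutes leg 1 → 23:35 UTC.
Add 3 hours 15 minutes layover in Berlin → 02:50 UTC (Dec 27).
Add 13 hours and 15 minutes leg 2 → 16:05 UTC.
Add 1 hour 6 minutes layover in Baghdad → 17:11 UTC.
Add 14 hours 45 minutes leg 3 → 07:56 UTC (Dec 28).
Kolkata is UTC+5:30, so local arrival = 07:56 + 5:30 = 13:26 on Dec 28.

13:26 on December 28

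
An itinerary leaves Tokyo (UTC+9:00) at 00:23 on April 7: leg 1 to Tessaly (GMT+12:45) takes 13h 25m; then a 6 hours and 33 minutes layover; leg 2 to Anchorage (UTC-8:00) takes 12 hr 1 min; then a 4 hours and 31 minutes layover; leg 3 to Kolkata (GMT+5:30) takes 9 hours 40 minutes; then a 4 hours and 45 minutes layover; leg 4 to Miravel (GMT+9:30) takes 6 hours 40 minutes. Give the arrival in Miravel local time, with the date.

10:28 on April 9

Convert departure to UTC: 00:23 − 9:00 = 15:23 UTC on Apr 6.
Add 13 hours 25 minutes leg 1 → 04:48 UTC (Apr 7).
Add 6 hours and 33 minutes layover in Tessaly → 11:21 UTC.
Add 12 hours and 1 minute leg 2 → 23:22 UTC.
Add 4 hours 31 minutes layover in Anchorage → 03:53 UTC (Apr 8).
Add 9 hours 40 minutes leg 3 → 13:33 UTC.
Add 4 hours and 45 minutes layover in Kolkata → 18:18 UTC.
Add 6 hours 40 minutes leg 4 → 00:58 UTC (Apr 9).
Miravel is UTC+9:30, so local arrival = 00:58 + 9:30 = 10:28 on Apr 9.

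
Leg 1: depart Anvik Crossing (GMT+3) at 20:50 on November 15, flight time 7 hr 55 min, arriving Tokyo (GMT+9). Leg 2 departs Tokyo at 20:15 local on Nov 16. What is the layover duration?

9 hours 30 minutes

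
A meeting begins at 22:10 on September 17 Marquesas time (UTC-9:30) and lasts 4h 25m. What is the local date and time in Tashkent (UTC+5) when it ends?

Convert start to UTC: 22:10 + 9:30 = 07:40 UTC on Sep 18.
Add 4 hours and 25 minutes duration → 12:05 UTC.
Tashkent is UTC+5:00, so local end time = 12:05 + 5:00 = 17:05 on Sep 18.

17:05 on September 18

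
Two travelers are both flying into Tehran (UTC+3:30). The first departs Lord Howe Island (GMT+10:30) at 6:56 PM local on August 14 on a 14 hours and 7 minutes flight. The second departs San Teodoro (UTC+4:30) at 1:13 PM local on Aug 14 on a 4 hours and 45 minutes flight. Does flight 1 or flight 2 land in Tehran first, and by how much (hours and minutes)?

Flight 1 in UTC: 6:56 PM − 10:30 = 8:26 AM on Aug 14.
+14 hours 7 minutes → arrive 10:33 PM UTC on Aug 14.
Flight 2 in UTC: 1:13 PM − 4:30 = 8:43 AM on Aug 14.
+4 hours 45 minutes → arrive 1:28 PM UTC on Aug 14.
Flight 2 lands earlier by 9 hours 5 minutes.

the second, by 9 hours 5 minutes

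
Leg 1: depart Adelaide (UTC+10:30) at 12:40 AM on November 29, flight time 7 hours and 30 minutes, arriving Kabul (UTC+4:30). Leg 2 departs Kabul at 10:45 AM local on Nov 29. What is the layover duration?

8 hours 35 minutes

Convert departure to UTC: 12:40 AM − 10:30 = 2:10 PM UTC on Nov 28.
Add 7 hours and 30 minutes flight time → 9:40 PM UTC.
Kabul is UTC+4:30, so local arrival = 9:40 PM + 4:30 = 2:10 AM on Nov 29.
Layover = 10:45 AM − 2:10 AM = 8 hours 35 minutes.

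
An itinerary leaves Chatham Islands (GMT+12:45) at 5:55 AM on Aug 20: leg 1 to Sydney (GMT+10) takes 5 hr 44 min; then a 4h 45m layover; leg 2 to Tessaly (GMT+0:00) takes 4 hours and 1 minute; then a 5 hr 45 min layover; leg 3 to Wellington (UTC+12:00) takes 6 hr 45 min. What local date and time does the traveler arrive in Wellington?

8:10 AM on Aug 21

Convert departure to UTC: 5:55 AM − 12:45 = 5:10 PM UTC on Aug 19.
Add 5 hours and 44 minutes leg 1 → 10:54 PM UTC.
Add 4 hours and 45 minutes layover in Sydney → 3:39 AM UTC (Aug 20).
Add 4 hours 1 minute leg 2 → 7:40 AM UTC.
Add 5 hours and 45 minutes layover in Tessaly → 1:25 PM UTC.
Add 6 hours 45 minutes leg 3 → 8:10 PM UTC.
Wellington is UTC+12:00, so local arrival = 8:10 PM + 12:00 = 8:10 AM on Aug 21.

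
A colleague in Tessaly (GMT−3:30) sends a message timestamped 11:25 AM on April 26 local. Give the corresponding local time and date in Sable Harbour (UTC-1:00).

Sable Harbour is 2:30 ahead of Tessaly.
Shift by the zone difference: 11:25 AM + 2:30 = 1:55 PM on Apr 26 in Sable Harbour.

1:55 PM on Apr 26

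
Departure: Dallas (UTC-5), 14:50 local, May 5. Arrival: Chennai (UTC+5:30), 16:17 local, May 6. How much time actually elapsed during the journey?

Departure in UTC: 14:50 + 5:00 = 19:50 on May 5.
Arrival in UTC: 16:17 − 5:30 = 10:47 on May 6.
Elapsed = 10:47 − 19:50 (+1 day) = 14 hours 57 minutes.

14 hours 57 minutes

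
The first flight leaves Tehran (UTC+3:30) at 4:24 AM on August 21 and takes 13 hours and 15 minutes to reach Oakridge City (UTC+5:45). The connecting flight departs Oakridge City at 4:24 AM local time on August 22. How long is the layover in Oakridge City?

Convert departure to UTC: 4:24 AM − 3:30 = 12:54 AM UTC on Aug 21.
Add 13 hours and 15 minutes flight time → 2:09 PM UTC.
Oakridge City is UTC+5:45, so local arrival = 2:09 PM + 5:45 = 7:54 PM on Aug 21.
Layover = 4:24 AM − 7:54 PM (+1 day) = 8 hours 30 minutes.

8 hours 30 minutes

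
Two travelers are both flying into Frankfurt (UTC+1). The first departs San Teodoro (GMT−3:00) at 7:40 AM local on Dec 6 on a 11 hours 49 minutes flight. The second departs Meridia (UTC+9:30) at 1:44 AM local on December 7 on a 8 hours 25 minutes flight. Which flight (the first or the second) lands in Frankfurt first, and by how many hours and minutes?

the first, by 2 hours 10 minutes

Flight 1 in UTC: 7:40 AM + 3:00 = 10:40 AM on Dec 6.
+11 hours and 49 minutes → arrive 10:29 PM UTC on Dec 6.
Flight 2 in UTC: 1:44 AM − 9:30 = 4:14 PM on Dec 6.
+8 hours 25 minutes → arrive 12:39 AM UTC on Dec 7.
Flight 1 lands earlier by 2 hours 10 minutes.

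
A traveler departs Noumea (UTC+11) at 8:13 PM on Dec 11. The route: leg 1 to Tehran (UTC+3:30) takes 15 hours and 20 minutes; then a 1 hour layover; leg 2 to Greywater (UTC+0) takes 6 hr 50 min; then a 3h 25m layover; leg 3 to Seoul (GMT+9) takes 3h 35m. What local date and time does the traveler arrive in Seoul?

Convert departure to UTC: 8:13 PM − 11:00 = 9:13 AM UTC on Dec 11.
Add 15 hours 20 minutes leg 1 → 12:33 AM UTC (Dec 12).
Add 1 hour layover in Tehran → 1:33 AM UTC.
Add 6 hours 50 minutes leg 2 → 8:23 AM UTC.
Add 3 hours and 25 minutes layover in Greywater → 11:48 AM UTC.
Add 3 hours and 35 minutes leg 3 → 3:23 PM UTC.
Seoul is UTC+9:00, so local arrival = 3:23 PM + 9:00 = 12:23 AM on Dec 13.

12:23 AM on December 13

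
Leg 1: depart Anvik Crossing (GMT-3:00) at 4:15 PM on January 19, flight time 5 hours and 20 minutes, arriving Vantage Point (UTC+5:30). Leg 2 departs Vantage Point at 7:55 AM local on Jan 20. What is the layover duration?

Convert departure to UTC: 4:15 PM + 3:00 = 7:15 PM UTC on Jan 19.
Add 5 hours 20 minutes flight time → 12:35 AM UTC (Jan 20).
Vantage Point is UTC+5:30, so local arrival = 12:35 AM + 5:30 = 6:05 AM on Jan 20.
Layover = 7:55 AM − 6:05 AM = 1 hour 50 minutes.

1 hour 50 minutes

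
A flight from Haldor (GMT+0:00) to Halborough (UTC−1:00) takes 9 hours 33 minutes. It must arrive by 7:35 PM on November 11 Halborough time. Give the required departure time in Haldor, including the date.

Target arrival in UTC: 7:35 PM + 1:00 = 8:35 PM on Nov 11.
Subtract 9 hours and 33 minutes → departure 11:02 AM UTC on Nov 11.
Haldor is UTC+0, so departure is 11:02 AM on Nov 11.

11:02 AM on November 11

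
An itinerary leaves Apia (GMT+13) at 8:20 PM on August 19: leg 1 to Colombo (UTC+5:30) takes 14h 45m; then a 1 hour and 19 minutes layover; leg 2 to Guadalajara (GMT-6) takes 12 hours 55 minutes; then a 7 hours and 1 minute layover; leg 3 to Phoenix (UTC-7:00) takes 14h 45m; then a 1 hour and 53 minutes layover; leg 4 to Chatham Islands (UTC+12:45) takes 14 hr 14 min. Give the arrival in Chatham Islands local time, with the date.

2:57 PM on August 22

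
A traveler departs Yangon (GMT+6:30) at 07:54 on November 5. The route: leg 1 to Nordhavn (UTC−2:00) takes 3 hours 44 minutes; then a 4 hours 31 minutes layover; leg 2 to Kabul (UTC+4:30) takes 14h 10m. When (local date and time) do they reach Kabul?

Convert departure to UTC: 07:54 − 6:30 = 01:24 UTC on Nov 5.
Add 3 hours and 44 minutes leg 1 → 05:08 UTC.
Add 4 hours and 31 minutes layover in Nordhavn → 09:39 UTC.
Add 14 hours 10 minutes leg 2 → 23:49 UTC.
Kabul is UTC+4:30, so local arrival = 23:49 + 4:30 = 04:19 on Nov 6.

04:19 on November 6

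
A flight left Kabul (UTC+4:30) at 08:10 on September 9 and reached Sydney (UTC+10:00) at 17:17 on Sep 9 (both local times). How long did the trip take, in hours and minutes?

3 hours 37 minutes

Departure in UTC: 08:10 − 4:30 = 03:40 on Sep 9.
Arrival in UTC: 17:17 − 10:00 = 07:17 on Sep 9.
Elapsed = 07:17 − 03:40 = 3 hours 37 minutes.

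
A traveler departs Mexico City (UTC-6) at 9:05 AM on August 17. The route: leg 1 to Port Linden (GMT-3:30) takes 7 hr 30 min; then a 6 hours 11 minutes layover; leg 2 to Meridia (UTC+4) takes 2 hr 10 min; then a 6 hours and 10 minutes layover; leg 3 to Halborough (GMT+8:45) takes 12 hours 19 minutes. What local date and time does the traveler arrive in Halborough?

Convert departure to UTC: 9:05 AM + 6:00 = 3:05 PM UTC on Aug 17.
Add 7 hours and 30 minutes leg 1 → 10:35 PM UTC.
Add 6 hours 11 minutes layover in Port Linden → 4:46 AM UTC (Aug 18).
Add 2 hours 10 minutes leg 2 → 6:56 AM UTC.
Add 6 hours and 10 minutes layover in Meridia → 1:06 PM UTC.
Add 12 hours and 19 minutes leg 3 → 1:25 AM UTC (Aug 19).
Halborough is UTC+8:45, so local arrival = 1:25 AM + 8:45 = 10:10 AM on Aug 19.

10:10 AM on Aug 19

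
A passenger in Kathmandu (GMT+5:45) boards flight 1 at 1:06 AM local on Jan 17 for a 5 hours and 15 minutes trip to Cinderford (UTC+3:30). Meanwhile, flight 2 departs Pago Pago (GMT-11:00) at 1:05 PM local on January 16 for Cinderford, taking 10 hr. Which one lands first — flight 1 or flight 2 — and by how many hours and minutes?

Flight 1 in UTC: 1:06 AM − 5:45 = 7:21 PM on Jan 16.
+5 hours 15 minutes → arrive 12:36 AM UTC on Jan 17.
Flight 2 in UTC: 1:05 PM + 11:00 = 12:05 AM on Jan 17.
+10 hours → arrive 10:05 AM UTC on Jan 17.
Flight 1 lands earlier by 9 hours 29 minutes.

the first, by 9 hours 29 minutes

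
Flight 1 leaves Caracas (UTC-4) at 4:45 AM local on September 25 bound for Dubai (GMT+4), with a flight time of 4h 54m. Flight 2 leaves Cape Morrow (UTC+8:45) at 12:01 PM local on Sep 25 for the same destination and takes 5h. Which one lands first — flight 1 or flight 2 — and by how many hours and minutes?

Flight 1 in UTC: 4:45 AM + 4:00 = 8:45 AM on Sep 25.
+4 hours 54 minutes → arrive 1:39 PM UTC on Sep 25.
Flight 2 in UTC: 12:01 PM − 8:45 = 3:16 AM on Sep 25.
+5 hours → arrive 8:16 AM UTC on Sep 25.
Flight 2 lands earlier by 5 hours 23 minutes.

the second, by 5 hours 23 minutes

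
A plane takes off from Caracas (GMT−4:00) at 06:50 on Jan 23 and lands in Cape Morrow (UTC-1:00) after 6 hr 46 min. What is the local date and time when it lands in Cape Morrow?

16:36 on January 23

Convert departure to UTC: 06:50 + 4:00 = 10:50 UTC on Jan 23.
Add 6 hours 46 minutes travel time → 17:36 UTC.
Cape Morrow is UTC−1:00, so local arrival = 17:36 − 1:00 = 16:36 on Jan 23.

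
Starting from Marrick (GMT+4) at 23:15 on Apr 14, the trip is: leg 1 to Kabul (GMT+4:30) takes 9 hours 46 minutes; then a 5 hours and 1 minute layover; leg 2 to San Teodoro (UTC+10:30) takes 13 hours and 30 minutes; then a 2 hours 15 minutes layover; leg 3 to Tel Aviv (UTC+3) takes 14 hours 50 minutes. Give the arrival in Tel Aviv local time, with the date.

19:37 on April 16

Convert departure to UTC: 23:15 − 4:00 = 19:15 UTC on Apr 14.
Add 9 hours 46 minutes leg 1 → 05:01 UTC (Apr 15).
Add 5 hours and 1 minute layover in Kabul → 10:02 UTC.
Add 13 hours 30 minutes leg 2 → 23:32 UTC.
Add 2 hours 15 minutes layover in San Teodoro → 01:47 UTC (Apr 16).
Add 14 hours and 50 minutes leg 3 → 16:37 UTC.
Tel Aviv is UTC+3:00, so local arrival = 16:37 + 3:00 = 19:37 on Apr 16.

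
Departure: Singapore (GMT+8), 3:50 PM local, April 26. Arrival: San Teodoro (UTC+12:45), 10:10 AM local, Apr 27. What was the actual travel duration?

13 hours 35 minutes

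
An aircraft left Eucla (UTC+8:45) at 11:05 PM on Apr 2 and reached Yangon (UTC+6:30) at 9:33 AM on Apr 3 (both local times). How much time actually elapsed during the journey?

12 hours 43 minutes

Yangon is 2:15 behind Eucla.
Clock-face elapsed time (ignoring zones) is 10 hours 28 minutes.
Actual elapsed = 10 hours 28 minutes + 2:15 = 12 hours 43 minutes.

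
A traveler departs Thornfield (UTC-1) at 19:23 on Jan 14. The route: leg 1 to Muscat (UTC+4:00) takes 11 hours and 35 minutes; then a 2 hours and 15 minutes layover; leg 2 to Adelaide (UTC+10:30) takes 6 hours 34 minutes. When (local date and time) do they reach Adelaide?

03:17 on Jan 16

Convert departure to UTC: 19:23 + 1:00 = 20:23 UTC on Jan 14.
Add 11 hours and 35 minutes leg 1 → 07:58 UTC (Jan 15).
Add 2 hours 15 minutes layover in Muscat → 10:13 UTC.
Add 6 hours 34 minutes leg 2 → 16:47 UTC.
Adelaide is UTC+10:30, so local arrival = 16:47 + 10:30 = 03:17 on Jan 16.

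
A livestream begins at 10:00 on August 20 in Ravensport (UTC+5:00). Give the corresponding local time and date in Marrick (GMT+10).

Marrick is 5:00 ahead of Ravensport.
Shift by the zone difference: 10:00 + 5:00 = 15:00 on Aug 20 in Marrick.

15:00 on August 20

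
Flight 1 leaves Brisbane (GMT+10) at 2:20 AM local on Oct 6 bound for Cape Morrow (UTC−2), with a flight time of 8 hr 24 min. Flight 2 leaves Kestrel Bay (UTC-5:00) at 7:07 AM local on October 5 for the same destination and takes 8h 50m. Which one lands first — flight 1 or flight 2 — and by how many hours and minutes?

the second, by 3 hours 47 minutes

Flight 1 in UTC: 2:20 AM − 10:00 = 4:20 PM on Oct 5.
+8 hours and 24 minutes → arrive 12:44 AM UTC on Oct 6.
Flight 2 in UTC: 7:07 AM + 5:00 = 12:07 PM on Oct 5.
+8 hours 50 minutes → arrive 8:57 PM UTC on Oct 5.
Flight 2 lands earlier by 3 hours 47 minutes.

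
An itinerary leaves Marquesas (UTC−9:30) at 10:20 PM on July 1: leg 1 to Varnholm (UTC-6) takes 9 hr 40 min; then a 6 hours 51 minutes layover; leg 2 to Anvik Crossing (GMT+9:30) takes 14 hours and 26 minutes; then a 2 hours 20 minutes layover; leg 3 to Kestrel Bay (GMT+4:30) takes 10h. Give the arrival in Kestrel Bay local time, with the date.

7:37 AM on Jul 4

Convert departure to UTC: 10:20 PM + 9:30 = 7:50 AM UTC on Jul 2.
Add 9 hours and 40 minutes leg 1 → 5:30 PM UTC.
Add 6 hours 51 minutes layover in Varnholm → 12:21 AM UTC (Jul 3).
Add 14 hours and 26 minutes leg 2 → 2:47 PM UTC.
Add 2 hours 20 minutes layover in Anvik Crossing → 5:07 PM UTC.
Add 10 hours leg 3 → 3:07 AM UTC (Jul 4).
Kestrel Bay is UTC+4:30, so local arrival = 3:07 AM + 4:30 = 7:37 AM on Jul 4.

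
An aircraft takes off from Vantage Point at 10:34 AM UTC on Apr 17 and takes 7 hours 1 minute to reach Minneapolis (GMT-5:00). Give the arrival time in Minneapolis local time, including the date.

Departure is given in UTC: 10:34 AM on Apr 17.
Add 7 hours and 1 minute → 5:35 PM UTC.
Minneapolis is UTC−5:00: 5:35 PM − 5:00 = 12:35 PM on Apr 17.

12:35 PM on April 17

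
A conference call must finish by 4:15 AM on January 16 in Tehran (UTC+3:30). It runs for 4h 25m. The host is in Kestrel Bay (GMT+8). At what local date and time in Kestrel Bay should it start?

Target end time in UTC: 4:15 AM − 3:30 = 12:45 AM on Jan 16.
Subtract 4 hours 25 minutes → start 8:20 PM UTC on Jan 15.
Kestrel Bay is UTC+8:00: 8:20 PM + 8:00 = 4:20 AM on Jan 16.

4:20 AM on January 16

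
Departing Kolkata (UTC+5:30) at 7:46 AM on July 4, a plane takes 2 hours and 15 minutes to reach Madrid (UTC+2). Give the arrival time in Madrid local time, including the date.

6:31 AM on Jul 4

Convert departure to UTC: 7:46 AM − 5:30 = 2:16 AM UTC on Jul 4.
Add 2 hours 15 minutes travel time → 4:31 AM UTC.
Madrid is UTC+2:00, so local arrival = 4:31 AM + 2:00 = 6:31 AM on Jul 4.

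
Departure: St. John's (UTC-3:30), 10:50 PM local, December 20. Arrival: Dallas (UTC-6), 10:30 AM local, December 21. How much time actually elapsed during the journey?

14 hours 10 minutes

Departure in UTC: 10:50 PM + 3:30 = 2:20 AM on Dec 21.
Arrival in UTC: 10:30 AM + 6:00 = 4:30 PM on Dec 21.
Elapsed = 4:30 PM − 2:20 AM = 14 hours 10 minutes.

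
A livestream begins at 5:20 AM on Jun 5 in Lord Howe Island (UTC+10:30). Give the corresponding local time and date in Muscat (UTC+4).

In UTC: 5:20 AM − 10:30 = 6:50 PM on Jun 4.
Muscat is UTC+4:00: 6:50 PM + 4:00 = 10:50 PM on Jun 4.

10:50 PM on June 4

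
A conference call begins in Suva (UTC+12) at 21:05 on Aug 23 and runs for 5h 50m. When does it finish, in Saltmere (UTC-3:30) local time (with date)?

11:25 on August 23

Convert start to UTC: 21:05 − 12:00 = 09:05 UTC on Aug 23.
Add 5 hours 50 minutes duration → 14:55 UTC.
Saltmere is UTC−3:30, so local end time = 14:55 − 3:30 = 11:25 on Aug 23.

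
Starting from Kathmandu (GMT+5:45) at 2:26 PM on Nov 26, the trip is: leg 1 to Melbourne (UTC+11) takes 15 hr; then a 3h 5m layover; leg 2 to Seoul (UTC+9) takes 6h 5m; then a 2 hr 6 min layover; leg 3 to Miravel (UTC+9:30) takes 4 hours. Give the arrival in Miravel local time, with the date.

Convert departure to UTC: 2:26 PM − 5:45 = 8:41 AM UTC on Nov 26.
Add 15 hours leg 1 → 11:41 PM UTC.
Add 3 hours 5 minutes layover in Melbourne → 2:46 AM UTC (Nov 27).
Add 6 hours 5 minutes leg 2 → 8:51 AM UTC.
Add 2 hours 6 minutes layover in Seoul → 10:57 AM UTC.
Add 4 hours leg 3 → 2:57 PM UTC.
Miravel is UTC+9:30, so local arrival = 2:57 PM + 9:30 = 12:27 AM on Nov 28.

12:27 AM on November 28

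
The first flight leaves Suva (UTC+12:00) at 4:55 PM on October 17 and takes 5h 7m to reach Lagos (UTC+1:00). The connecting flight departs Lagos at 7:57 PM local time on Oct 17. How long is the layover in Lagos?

8 hours 55 minutes

Convert departure to UTC: 4:55 PM − 12:00 = 4:55 AM UTC on Oct 17.
Add 5 hours 7 minutes flight time → 10:02 AM UTC.
Lagos is UTC+1:00, so local arrival = 10:02 AM + 1:00 = 11:02 AM on Oct 17.
Layover = 7:57 PM − 11:02 AM = 8 hours 55 minutes.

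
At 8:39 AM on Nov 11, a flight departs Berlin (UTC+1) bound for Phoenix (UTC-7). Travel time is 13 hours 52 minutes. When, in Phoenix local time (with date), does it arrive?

2:31 PM on November 11

Phoenix is 8:00 behind Berlin.
After 13 hours and 52 minutes it is 10:31 PM in Berlin.
Shift by the zone difference: 10:31 PM − 8:00 = 2:31 PM on Nov 11 in Phoenix.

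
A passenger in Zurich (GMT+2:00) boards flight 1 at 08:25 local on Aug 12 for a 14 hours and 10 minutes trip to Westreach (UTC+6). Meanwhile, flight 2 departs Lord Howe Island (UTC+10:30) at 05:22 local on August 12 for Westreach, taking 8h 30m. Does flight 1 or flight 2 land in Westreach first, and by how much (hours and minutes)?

Flight 1 in UTC: 08:25 − 2:00 = 06:25 on Aug 12.
+14 hours and 10 minutes → arrive 20:35 UTC on Aug 12.
Flight 2 in UTC: 05:22 − 10:30 = 18:52 on Aug 11.
+8 hours and 30 minutes → arrive 03:22 UTC on Aug 12.
Flight 2 lands earlier by 17 hours 13 minutes.

the second, by 17 hours 13 minutes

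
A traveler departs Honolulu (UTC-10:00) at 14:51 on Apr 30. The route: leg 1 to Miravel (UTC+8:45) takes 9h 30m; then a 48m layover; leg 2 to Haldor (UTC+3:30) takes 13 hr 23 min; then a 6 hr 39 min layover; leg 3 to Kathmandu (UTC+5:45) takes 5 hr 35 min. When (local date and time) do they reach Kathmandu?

Convert departure to UTC: 14:51 + 10:00 = 00:51 UTC on May 1.
Add 9 hours and 30 minutes leg 1 → 10:21 UTC.
Add 48 minutes layover in Miravel → 11:09 UTC.
Add 13 hours and 23 minutes leg 2 → 00:32 UTC (May 2).
Add 6 hours and 39 minutes layover in Haldor → 07:11 UTC.
Add 5 hours 35 minutes leg 3 → 12:46 UTC.
Kathmandu is UTC+5:45, so local arrival = 12:46 + 5:45 = 18:31 on May 2.

18:31 on May 2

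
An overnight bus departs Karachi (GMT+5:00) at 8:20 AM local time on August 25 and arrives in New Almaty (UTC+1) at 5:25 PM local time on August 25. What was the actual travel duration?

Departure in UTC: 8:20 AM − 5:00 = 3:20 AM on Aug 25.
Arrival in UTC: 5:25 PM − 1:00 = 4:25 PM on Aug 25.
Elapsed = 4:25 PM − 3:20 AM = 13 hours 5 minutes.

13 hours 5 minutes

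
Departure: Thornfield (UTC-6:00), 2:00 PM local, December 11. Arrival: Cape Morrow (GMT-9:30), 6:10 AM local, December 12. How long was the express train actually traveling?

Departure in UTC: 2:00 PM + 6:00 = 8:00 PM on Dec 11.
Arrival in UTC: 6:10 AM + 9:30 = 3:40 PM on Dec 12.
Elapsed = 3:40 PM − 8:00 PM (+1 day) = 19 hours 40 minutes.

19 hours 40 minutes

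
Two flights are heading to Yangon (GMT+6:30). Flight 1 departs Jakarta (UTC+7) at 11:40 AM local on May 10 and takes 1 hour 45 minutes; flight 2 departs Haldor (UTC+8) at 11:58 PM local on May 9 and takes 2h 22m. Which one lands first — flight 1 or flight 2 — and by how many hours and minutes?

the second, by 12 hours 5 minutes

Flight 1 in UTC: 11:40 AM − 7:00 = 4:40 AM on May 10.
+1 hour and 45 minutes → arrive 6:25 AM UTC on May 10.
Flight 2 in UTC: 11:58 PM − 8:00 = 3:58 PM on May 9.
+2 hours and 22 minutes → arrive 6:20 PM UTC on May 9.
Flight 2 lands earlier by 12 hours 5 minutes.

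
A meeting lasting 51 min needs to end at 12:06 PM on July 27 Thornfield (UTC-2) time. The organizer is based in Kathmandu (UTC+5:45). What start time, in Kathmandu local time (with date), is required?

7:00 PM on July 27

Target end time in UTC: 12:06 PM + 2:00 = 2:06 PM on Jul 27.
Subtract 51 minutes → start 1:15 PM UTC on Jul 27.
Kathmandu is UTC+5:45: 1:15 PM + 5:45 = 7:00 PM on Jul 27.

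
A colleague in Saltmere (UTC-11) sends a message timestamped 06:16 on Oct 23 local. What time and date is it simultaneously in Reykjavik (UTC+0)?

17:16 on Oct 23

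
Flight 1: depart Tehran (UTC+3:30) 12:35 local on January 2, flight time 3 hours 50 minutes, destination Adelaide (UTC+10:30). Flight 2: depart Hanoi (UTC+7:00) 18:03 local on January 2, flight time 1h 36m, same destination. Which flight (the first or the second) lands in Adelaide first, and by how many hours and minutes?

the second, by 16 minutes

Flight 1 in UTC: 12:35 − 3:30 = 09:05 on Jan 2.
+3 hours and 50 minutes → arrive 12:55 UTC on Jan 2.
Flight 2 in UTC: 18:03 − 7:00 = 11:03 on Jan 2.
+1 hour and 36 minutes → arrive 12:39 UTC on Jan 2.
Flight 2 lands earlier by 16 minutes.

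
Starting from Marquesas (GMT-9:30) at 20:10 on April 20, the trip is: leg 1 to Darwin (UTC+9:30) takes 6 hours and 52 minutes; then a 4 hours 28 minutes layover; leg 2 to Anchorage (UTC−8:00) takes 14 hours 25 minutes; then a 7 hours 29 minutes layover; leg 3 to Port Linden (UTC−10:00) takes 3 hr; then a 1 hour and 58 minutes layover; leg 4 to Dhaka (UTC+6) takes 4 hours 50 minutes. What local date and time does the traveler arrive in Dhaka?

06:42 on Apr 23

Convert departure to UTC: 20:10 + 9:30 = 05:40 UTC on Apr 21.
Add 6 hours 52 minutes leg 1 → 12:32 UTC.
Add 4 hours 28 minutes layover in Darwin → 17:00 UTC.
Add 14 hours and 25 minutes leg 2 → 07:25 UTC (Apr 22).
Add 7 hours 29 minutes layover in Anchorage → 14:54 UTC.
Add 3 hours leg 3 → 17:54 UTC.
Add 1 hour and 58 minutes layover in Port Linden → 19:52 UTC.
Add 4 hours 50 minutes leg 4 → 00:42 UTC (Apr 23).
Dhaka is UTC+6:00, so local arrival = 00:42 + 6:00 = 06:42 on Apr 23.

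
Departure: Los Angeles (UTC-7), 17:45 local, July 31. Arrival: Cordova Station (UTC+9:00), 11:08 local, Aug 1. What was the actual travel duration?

1 hour 23 minutes

Departure in UTC: 17:45 + 7:00 = 00:45 on Aug 1.
Arrival in UTC: 11:08 − 9:00 = 02:08 on Aug 1.
Elapsed = 02:08 − 00:45 = 1 hour 23 minutes.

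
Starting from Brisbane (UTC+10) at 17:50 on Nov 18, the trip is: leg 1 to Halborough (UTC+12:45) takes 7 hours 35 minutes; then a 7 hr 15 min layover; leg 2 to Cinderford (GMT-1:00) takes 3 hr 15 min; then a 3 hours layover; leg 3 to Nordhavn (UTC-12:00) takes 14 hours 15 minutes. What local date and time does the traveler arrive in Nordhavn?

07:10 on November 19

Convert departure to UTC: 17:50 − 10:00 = 07:50 UTC on Nov 18.
Add 7 hours 35 minutes leg 1 → 15:25 UTC.
Add 7 hours and 15 minutes layover in Halborough → 22:40 UTC.
Add 3 hours 15 minutes leg 2 → 01:55 UTC (Nov 19).
Add 3 hours layover in Cinderford → 04:55 UTC.
Add 14 hours 15 minutes leg 3 → 19:10 UTC.
Nordhavn is UTC−12:00, so local arrival = 19:10 − 12:00 = 07:10 on Nov 19.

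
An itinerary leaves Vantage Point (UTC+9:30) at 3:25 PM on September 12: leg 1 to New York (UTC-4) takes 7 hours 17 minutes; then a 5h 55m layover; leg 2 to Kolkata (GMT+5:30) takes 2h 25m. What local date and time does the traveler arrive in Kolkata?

3:02 AM on September 13

Convert departure to UTC: 3:25 PM − 9:30 = 5:55 AM UTC on Sep 12.
Add 7 hours and 17 minutes leg 1 → 1:12 PM UTC.
Add 5 hours 55 minutes layover in New York → 7:07 PM UTC.
Add 2 hours and 25 minutes leg 2 → 9:32 PM UTC.
Kolkata is UTC+5:30, so local arrival = 9:32 PM + 5:30 = 3:02 AM on Sep 13.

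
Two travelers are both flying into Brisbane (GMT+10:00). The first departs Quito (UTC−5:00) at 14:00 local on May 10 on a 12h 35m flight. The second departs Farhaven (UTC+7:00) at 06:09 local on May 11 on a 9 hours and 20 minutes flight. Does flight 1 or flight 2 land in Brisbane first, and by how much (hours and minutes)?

the first, by 54 minutes

Flight 1 in UTC: 14:00 + 5:00 = 19:00 on May 10.
+12 hours 35 minutes → arrive 07:35 UTC on May 11.
Flight 2 in UTC: 06:09 − 7:00 = 23:09 on May 10.
+9 hours and 20 minutes → arrive 08:29 UTC on May 11.
Flight 1 lands earlier by 54 minutes.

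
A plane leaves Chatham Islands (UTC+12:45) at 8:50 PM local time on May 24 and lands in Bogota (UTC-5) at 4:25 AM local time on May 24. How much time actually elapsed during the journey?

1 hour 20 minutes

Departure in UTC: 8:50 PM − 12:45 = 8:05 AM on May 24.
Arrival in UTC: 4:25 AM + 5:00 = 9:25 AM on May 24.
Elapsed = 9:25 AM − 8:05 AM = 1 hour 20 minutes.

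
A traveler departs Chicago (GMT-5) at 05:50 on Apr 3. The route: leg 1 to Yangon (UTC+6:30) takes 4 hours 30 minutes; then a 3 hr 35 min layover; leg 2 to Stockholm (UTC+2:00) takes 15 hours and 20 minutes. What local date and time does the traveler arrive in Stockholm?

12:15 on April 4

Convert departure to UTC: 05:50 + 5:00 = 10:50 UTC on Apr 3.
Add 4 hours and 30 minutes leg 1 → 15:20 UTC.
Add 3 hours and 35 minutes layover in Yangon → 18:55 UTC.
Add 15 hours 20 minutes leg 2 → 10:15 UTC (Apr 4).
Stockholm is UTC+2:00, so local arrival = 10:15 + 2:00 = 12:15 on Apr 4.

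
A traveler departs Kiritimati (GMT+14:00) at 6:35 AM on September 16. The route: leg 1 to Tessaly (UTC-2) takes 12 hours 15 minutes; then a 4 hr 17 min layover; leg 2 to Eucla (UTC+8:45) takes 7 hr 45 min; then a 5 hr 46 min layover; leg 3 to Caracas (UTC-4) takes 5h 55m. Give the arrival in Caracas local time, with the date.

Convert departure to UTC: 6:35 AM − 14:00 = 4:35 PM UTC on Sep 15.
Add 12 hours and 15 minutes leg 1 → 4:50 AM UTC (Sep 16).
Add 4 hours 17 minutes layover in Tessaly → 9:07 AM UTC.
Add 7 hours 45 minutes leg 2 → 4:52 PM UTC.
Add 5 hours 46 minutes layover in Eucla → 10:38 PM UTC.
Add 5 hours and 55 minutes leg 3 → 4:33 AM UTC (Sep 17).
Caracas is UTC−4:00, so local arrival = 4:33 AM − 4:00 = 12:33 AM on Sep 17.

12:33 AM on September 17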